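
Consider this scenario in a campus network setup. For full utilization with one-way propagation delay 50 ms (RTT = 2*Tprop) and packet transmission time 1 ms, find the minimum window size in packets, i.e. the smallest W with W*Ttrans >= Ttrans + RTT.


Given: Ttrans = 1 ms, RTT = 100 ms (= 2 * Tprop, Tprop = 50 ms)
Time until first ACK returns = Ttrans + RTT = 1 + 100 = 101 ms
Need W * Ttrans >= Ttrans + RTT  ->  W >= (Ttrans + RTT) / Ttrans
(Ttrans + RTT) / Ttrans = 101 / 1 = 101
W_min = ceil(101) = 101

101


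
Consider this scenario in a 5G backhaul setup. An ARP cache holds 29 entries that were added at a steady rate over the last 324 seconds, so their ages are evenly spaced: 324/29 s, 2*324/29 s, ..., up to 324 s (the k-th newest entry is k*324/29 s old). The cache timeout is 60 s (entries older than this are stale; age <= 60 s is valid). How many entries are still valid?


Ages are k * 324/29 s for k = 1..29 (spacing = 11.1724 s).
Entry k is valid iff k * 324/29 <= 60 iff k <= 29 * 60 / 324 = 5.3704
n_valid = floor(5.3704) = 5
(n_stale = 29 - 5 = 24)

5


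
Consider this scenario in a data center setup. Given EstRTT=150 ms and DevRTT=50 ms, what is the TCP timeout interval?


Given: EstRTT = 150 ms, DevRTT = 50 ms
Timeout = EstRTT + 4 * DevRTT
4 * DevRTT = 4 * 50 = 200
Timeout = 150 + 200 = 350 ms

350


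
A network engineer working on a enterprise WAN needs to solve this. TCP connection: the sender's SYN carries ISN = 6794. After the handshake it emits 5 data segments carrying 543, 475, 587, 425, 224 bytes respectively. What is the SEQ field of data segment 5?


The SYN occupies sequence number ISN = 6794, so the first data byte is ISN + 1 = 6795.
SEQ of data segment i = (ISN + 1) + sum of payload sizes of segments 1..i-1.
Segment 1: SEQ = 6795, payload = 543 bytes
Segment 2: SEQ = 7338, payload = 475 bytes
Segment 3: SEQ = 7813, payload = 587 bytes
Segment 4: SEQ = 8400, payload = 425 bytes
Segment 5: SEQ = 8825, payload = 224 bytes
SEQ of segment 5 = 6795 + 543 + 475 + 587 + 425 = 8825

8825


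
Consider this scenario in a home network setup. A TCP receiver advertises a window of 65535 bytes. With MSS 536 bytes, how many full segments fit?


Given: RWND = 65535 bytes, MSS = 536 bytes
Full segments = floor(RWND / MSS)
Full segments = floor(65535 / 536)
Full segments = floor(122.2668) = 122

122


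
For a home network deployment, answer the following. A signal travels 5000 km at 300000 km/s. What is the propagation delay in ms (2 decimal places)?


Given: distance = 5000 km, speed = 300000 km/s
Delay = distance / speed = 5000 / 300000 seconds
Delay in ms = 5000 * 1000 / 300000
Delay = 16.6667 ms
Rounded to 2 dp = 16.67 ms

16.67


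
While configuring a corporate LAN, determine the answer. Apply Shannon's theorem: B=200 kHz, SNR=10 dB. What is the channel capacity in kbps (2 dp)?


Given: B = 200 kHz, SNR = 10 dB
SNR linear = 10^(10/10) = 10
1 + SNR = 11
log2(11) = 3.4594316186
C = 200 * 1000 * 3.4594316186 = 691886.3237 bps
C = 691.886324 kbps -> 691.89 kbps (2 dp)

691.89


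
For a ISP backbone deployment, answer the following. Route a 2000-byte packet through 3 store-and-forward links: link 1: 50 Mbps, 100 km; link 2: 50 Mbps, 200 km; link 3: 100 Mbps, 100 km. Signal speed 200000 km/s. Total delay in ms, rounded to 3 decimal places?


Packet = 2000 bytes = 16000 bits. Store-and-forward: sum (t_trans + t_prop) per link.
Link 1: t_trans = 16000/(50*10^6) s = 0.3200 ms; t_prop = 100/200000 s = 0.5000 ms; subtotal = 0.8200 ms
Link 2: t_trans = 16000/(50*10^6) s = 0.3200 ms; t_prop = 200/200000 s = 1.0000 ms; subtotal = 1.3200 ms
Link 3: t_trans = 16000/(100*10^6) s = 0.1600 ms; t_prop = 100/200000 s = 0.5000 ms; subtotal = 0.6600 ms
End-to-end = 0.8200 + 1.3200 + 0.6600 = 2.8000 ms -> 2.800 ms (3 dp)

2.800


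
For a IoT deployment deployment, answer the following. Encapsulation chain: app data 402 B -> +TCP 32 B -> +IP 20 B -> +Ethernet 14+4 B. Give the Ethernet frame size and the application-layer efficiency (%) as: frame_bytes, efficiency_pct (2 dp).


TCP segment = 402 + 32 = 434 B
IP packet = 434 + 20 = 454 B
Ethernet frame = 454 + 14 + 4 = 472 B
Efficiency = app / frame = 402 / 472 = 0.851695 = 85.1695% -> 85.17% (2 dp)

472, 85.17


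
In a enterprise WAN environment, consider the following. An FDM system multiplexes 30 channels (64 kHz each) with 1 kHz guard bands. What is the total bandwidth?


Given: 30 channels, 64 kHz each, guard = 1 kHz
Channel bandwidth = 30 * 64 = 1920 kHz
Guard bands = 29 gaps * 1 kHz = 29 kHz
Total = 1920 + 29 = 1949 kHz

1949


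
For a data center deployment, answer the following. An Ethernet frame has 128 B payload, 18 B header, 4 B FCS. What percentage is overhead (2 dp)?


Given: payload = 128 B, header = 18 B, trailer = 4 B
Overhead bytes = header + trailer = 18 + 4 = 22
Total frame = payload + overhead = 128 + 22 = 150
Overhead % = 22 / 150 * 100 = 14.6667% -> 14.67% (2 dp)

14.67


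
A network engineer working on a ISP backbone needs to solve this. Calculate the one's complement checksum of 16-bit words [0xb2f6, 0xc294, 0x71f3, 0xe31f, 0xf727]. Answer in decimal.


Given words: [0xb2f6, 0xc294, 0x71f3, 0xe31f, 0xf727]
Step 1: Sum all words
Raw sum = 45814 + 49812 + 29171 + 58143 + 63271 = 246211
Step 2: Fold carry: (49603 + 3) = 49606
One's complement = ~49606 & 0xFFFF = 15929

15929


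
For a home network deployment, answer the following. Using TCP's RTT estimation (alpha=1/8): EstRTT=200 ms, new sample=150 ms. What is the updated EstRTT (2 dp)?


Given: EstRTT = 200 ms, SampleRTT = 150 ms, alpha = 1/8
New EstRTT = (1 - alpha) * EstRTT + alpha * SampleRTT
(7/8) * 200 = 175
(1/8) * 150 = 18.75
New EstRTT = 175 + 18.75 = 193.75 ms -> 193.75 ms (2 dp)

193.75


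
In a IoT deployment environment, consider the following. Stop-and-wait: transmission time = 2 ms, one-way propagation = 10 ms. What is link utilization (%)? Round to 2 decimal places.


Given: Ttrans = 2 ms, Tprop = 10 ms
RTT = 2 * Tprop = 2 * 10 = 20 ms
U = Ttrans / (Ttrans + RTT)
U = 2 / (2 + 20)
U = 2 / 22 = 0.090909
U% = 9.09%

9.09


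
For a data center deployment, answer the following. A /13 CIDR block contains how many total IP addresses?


Given: CIDR prefix /13
Host bits = 32 - 13 = 19
Total addresses = 2^19 = 524288

524288


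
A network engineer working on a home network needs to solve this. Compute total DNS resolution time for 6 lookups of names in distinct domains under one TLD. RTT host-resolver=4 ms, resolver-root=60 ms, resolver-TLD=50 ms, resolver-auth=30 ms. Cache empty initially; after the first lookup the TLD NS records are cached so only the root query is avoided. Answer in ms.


Lookup 1 (cold cache): local + root + TLD + auth = 4 + 60 + 50 + 30 = 144 ms
Lookups 2..6 (TLD NS cached -> skip root; new domain -> still ask TLD and auth): local + TLD + auth = 4 + 50 + 30 = 84 ms each
Remaining 5 lookups: 5 * 84 = 420 ms
Total = 144 + 420 = 564 ms

564


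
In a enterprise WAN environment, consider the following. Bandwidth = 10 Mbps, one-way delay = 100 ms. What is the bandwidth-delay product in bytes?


Given: bandwidth = 10 Mbps, delay = 100 ms
BDP in bits = 10 * 10^6 * 100 / 1000
BDP in bits = 1000000
BDP in bytes = 1000000 / 8 = 125000

125000


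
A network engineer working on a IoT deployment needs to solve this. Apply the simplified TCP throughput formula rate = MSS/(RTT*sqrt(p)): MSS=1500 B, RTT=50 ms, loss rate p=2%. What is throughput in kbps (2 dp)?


Given: MSS = 1500 bytes, RTT = 50 ms, loss = 2%
RTT in seconds = 50 / 1000 = 0.05
Loss rate = 2% = 0.02
sqrt(loss) = sqrt(0.02) = 0.141421356237
Throughput (bytes/s) = 1500 / (0.05 * 0.141421356237) = 212132.0344
Throughput (kbps) = 212132.0344 * 8 / 1000 = 1697.056275 -> 1697.06 kbps (2 dp)

1697.06


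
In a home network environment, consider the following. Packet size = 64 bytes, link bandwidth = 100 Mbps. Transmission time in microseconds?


Given: packet = 64 bytes, bandwidth = 100 Mbps
Packet in bits = 64 * 8 = 512 bits
Bandwidth = 100 * 10^6 = 100000000 bps
Time = 512 / 100000000 seconds
Time in us = 512 * 10^6 / 100000000 = 5.12

5.12


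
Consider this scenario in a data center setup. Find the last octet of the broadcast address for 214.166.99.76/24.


Given: IP = 214.166.99.76, prefix = /24
Host bits = 32 - 24 = 8
Network last octet = 76 AND mask = 0
Host part size = 2^8 - 1 = 255
Broadcast last octet = 0 OR 255 = 255

255


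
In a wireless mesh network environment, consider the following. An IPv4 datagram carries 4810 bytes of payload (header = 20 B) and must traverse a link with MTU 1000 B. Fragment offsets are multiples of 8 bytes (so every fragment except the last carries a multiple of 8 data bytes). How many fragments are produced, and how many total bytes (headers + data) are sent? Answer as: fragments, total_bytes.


Max data per non-final fragment = floor((MTU - header)/8)*8 = floor((1000 - 20)/8)*8 = floor(980/8)*8 = 976 B
Final fragment needs no 8-byte alignment: it can carry up to MTU - header = 980 B
Non-final fragments needed = ceil((payload - 980) / 976) = ceil(3830/976) = ceil(3.9242) = 4
Number of fragments = 4 + 1 = 5
Fragment sizes (data): 4 * 976 B + 906 B (last, 906 <= 980 OK)
Total bytes sent = payload + n_frags * header = 4810 + 5*20 = 4810 + 100 = 4910 B

5, 4910


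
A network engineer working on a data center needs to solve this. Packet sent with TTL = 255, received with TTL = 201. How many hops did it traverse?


Given: initial TTL = 255, received TTL = 201
Hops = initial TTL - received TTL
Hops = 255 - 201 = 54

54


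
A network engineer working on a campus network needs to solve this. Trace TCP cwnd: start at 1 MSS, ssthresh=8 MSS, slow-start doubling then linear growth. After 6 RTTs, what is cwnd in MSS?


RTT 0: cwnd = 1 MSS (initial)
RTT 1: cwnd = 2 MSS (slow start, doubled)
RTT 2: cwnd = 4 MSS (slow start, doubled)
RTT 3: cwnd = 8 MSS (slow start, doubled)
RTT 4: cwnd = 9 MSS (congestion avoidance, +1)
RTT 5: cwnd = 10 MSS (congestion avoidance, +1)
RTT 6: cwnd = 11 MSS (congestion avoidance, +1)

11


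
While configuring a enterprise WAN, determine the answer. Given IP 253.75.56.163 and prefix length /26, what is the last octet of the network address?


Given: IP = 253.75.56.163, prefix = /26
Subnet mask = 255.255.255.192
Last octet of IP: 163
Last octet of mask: 192
Network last octet = 163 AND 192 = 128

128


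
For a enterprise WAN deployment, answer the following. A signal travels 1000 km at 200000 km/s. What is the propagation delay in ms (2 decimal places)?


Given: distance = 1000 km, speed = 200000 km/s
Delay = distance / speed = 1000 / 200000 seconds
Delay in ms = 1000 * 1000 / 200000
Delay = 5.0000 ms
Rounded to 2 dp = 5.00 ms

5.00


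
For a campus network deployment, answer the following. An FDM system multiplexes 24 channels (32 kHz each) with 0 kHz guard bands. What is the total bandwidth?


Given: 24 channels, 32 kHz each, guard = 0 kHz
Channel bandwidth = 24 * 32 = 768 kHz
Guard bands = 23 gaps * 0 kHz = 0 kHz
Total = 768 + 0 = 768 kHz

768


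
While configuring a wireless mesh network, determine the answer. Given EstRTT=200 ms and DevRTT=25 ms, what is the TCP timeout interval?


Given: EstRTT = 200 ms, DevRTT = 25 ms
Timeout = EstRTT + 4 * DevRTT
4 * DevRTT = 4 * 25 = 100
Timeout = 200 + 100 = 300 ms

300


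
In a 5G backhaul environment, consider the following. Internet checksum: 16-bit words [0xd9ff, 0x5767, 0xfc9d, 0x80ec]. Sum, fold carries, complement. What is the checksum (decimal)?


Given words: [0xd9ff, 0x5767, 0xfc9d, 0x80ec]
Step 1: Sum all words
Raw sum = 55807 + 22375 + 64669 + 33004 = 175855
Step 2: Fold carry: (44783 + 2) = 44785
One's complement = ~44785 & 0xFFFF = 20750

20750


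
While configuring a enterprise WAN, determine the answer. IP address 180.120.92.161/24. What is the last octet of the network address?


Given: IP = 180.120.92.161, prefix = /24
Subnet mask = 255.255.255.0
Last octet of IP: 161
Last octet of mask: 0
Network last octet = 161 AND 0 = 0

0


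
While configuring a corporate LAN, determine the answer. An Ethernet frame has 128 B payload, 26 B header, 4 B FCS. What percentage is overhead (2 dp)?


Given: payload = 128 B, header = 26 B, trailer = 4 B
Overhead bytes = header + trailer = 26 + 4 = 30
Total frame = payload + overhead = 128 + 30 = 158
Overhead % = 30 / 158 * 100 = 18.9873% -> 18.99% (2 dp)

18.99


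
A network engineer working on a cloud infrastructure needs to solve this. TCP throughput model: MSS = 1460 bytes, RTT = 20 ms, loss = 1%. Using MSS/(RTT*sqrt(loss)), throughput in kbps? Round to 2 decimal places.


Given: MSS = 1460 bytes, RTT = 20 ms, loss = 1%
RTT in seconds = 20 / 1000 = 0.02
Loss rate = 1% = 0.01
sqrt(loss) = sqrt(0.01) = 0.1
Throughput (bytes/s) = 1460 / (0.02 * 0.1) = 730000.0000
Throughput (kbps) = 730000.0000 * 8 / 1000 = 5840.000000 -> 5840.00 kbps (2 dp)

5840.00


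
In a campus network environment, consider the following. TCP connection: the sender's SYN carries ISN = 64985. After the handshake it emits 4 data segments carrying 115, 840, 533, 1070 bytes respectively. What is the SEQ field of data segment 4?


The SYN occupies sequence number ISN = 64985, so the first data byte is ISN + 1 = 64986.
SEQ of data segment i = (ISN + 1) + sum of payload sizes of segments 1..i-1.
Segment 1: SEQ = 64986, payload = 115 bytes
Segment 2: SEQ = 65101, payload = 840 bytes
Segment 3: SEQ = 65941, payload = 533 bytes
Segment 4: SEQ = 66474, payload = 1070 bytes
SEQ of segment 4 = 64986 + 115 + 840 + 533 = 66474

66474


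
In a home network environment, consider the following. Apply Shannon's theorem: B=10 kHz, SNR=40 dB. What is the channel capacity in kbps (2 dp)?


Given: B = 10 kHz, SNR = 40 dB
SNR linear = 10^(40/10) = 10000
1 + SNR = 10001
log2(10001) = 13.2878566418
C = 10 * 1000 * 13.2878566418 = 132878.5664 bps
C = 132.878566 kbps -> 132.88 kbps (2 dp)

132.88


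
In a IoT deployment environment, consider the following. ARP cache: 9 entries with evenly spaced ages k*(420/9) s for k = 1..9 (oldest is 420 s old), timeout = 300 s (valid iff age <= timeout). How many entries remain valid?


Ages are k * 420/9 s for k = 1..9 (spacing = 46.6667 s).
Entry k is valid iff k * 420/9 <= 300 iff k <= 9 * 300 / 420 = 6.4286
n_valid = floor(6.4286) = 6
(n_stale = 9 - 6 = 3)

6


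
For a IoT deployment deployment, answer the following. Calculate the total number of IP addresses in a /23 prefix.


Given: CIDR prefix /23
Host bits = 32 - 23 = 9
Total addresses = 2^9 = 512

512


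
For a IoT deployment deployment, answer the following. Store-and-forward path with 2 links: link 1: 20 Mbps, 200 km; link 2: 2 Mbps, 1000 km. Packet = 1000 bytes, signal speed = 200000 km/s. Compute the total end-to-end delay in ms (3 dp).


Packet = 1000 bytes = 8000 bits. Store-and-forward: sum (t_trans + t_prop) per link.
Link 1: t_trans = 8000/(20*10^6) s = 0.4000 ms; t_prop = 200/200000 s = 1.0000 ms; subtotal = 1.4000 ms
Link 2: t_trans = 8000/(2*10^6) s = 4.0000 ms; t_prop = 1000/200000 s = 5.0000 ms; subtotal = 9.0000 ms
End-to-end = 1.4000 + 9.0000 = 10.4000 ms -> 10.400 ms (3 dp)

10.400


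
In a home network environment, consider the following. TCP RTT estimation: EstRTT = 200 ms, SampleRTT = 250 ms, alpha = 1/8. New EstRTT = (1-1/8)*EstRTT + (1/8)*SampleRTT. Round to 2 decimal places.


Given: EstRTT = 200 ms, SampleRTT = 250 ms, alpha = 1/8
New EstRTT = (1 - alpha) * EstRTT + alpha * SampleRTT
(7/8) * 200 = 175
(1/8) * 250 = 31.25
New EstRTT = 175 + 31.25 = 206.25 ms -> 206.25 ms (2 dp)

206.25


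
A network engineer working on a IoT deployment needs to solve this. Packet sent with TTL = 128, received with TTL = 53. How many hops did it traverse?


Given: initial TTL = 128, received TTL = 53
Hops = initial TTL - received TTL
Hops = 128 - 53 = 75

75


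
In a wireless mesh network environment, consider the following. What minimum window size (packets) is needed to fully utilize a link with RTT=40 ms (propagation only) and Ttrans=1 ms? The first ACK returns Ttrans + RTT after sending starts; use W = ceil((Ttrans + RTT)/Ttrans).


Given: Ttrans = 1 ms, RTT = 40 ms (= 2 * Tprop, Tprop = 20 ms)
Time until first ACK returns = Ttrans + RTT = 1 + 40 = 41 ms
Need W * Ttrans >= Ttrans + RTT  ->  W >= (Ttrans + RTT) / Ttrans
(Ttrans + RTT) / Ttrans = 41 / 1 = 41
W_min = ceil(41) = 41

41


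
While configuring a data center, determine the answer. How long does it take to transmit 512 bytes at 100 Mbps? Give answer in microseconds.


Given: packet = 512 bytes, bandwidth = 100 Mbps
Packet in bits = 512 * 8 = 4096 bits
Bandwidth = 100 * 10^6 = 100000000 bps
Time = 4096 / 100000000 seconds
Time in us = 4096 * 10^6 / 100000000 = 40.96

40.96


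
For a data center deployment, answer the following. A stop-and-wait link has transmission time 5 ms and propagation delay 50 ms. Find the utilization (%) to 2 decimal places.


Given: Ttrans = 5 ms, Tprop = 50 ms
RTT = 2 * Tprop = 2 * 50 = 100 ms
U = Ttrans / (Ttrans + RTT)
U = 5 / (5 + 100)
U = 5 / 105 = 0.047619
U% = 4.76%

4.76


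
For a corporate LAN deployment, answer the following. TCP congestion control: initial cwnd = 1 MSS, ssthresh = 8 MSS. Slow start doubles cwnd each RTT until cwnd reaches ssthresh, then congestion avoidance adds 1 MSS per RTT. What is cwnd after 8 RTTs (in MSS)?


RTT 0: cwnd = 1 MSS (initial)
RTT 1: cwnd = 2 MSS (slow start, doubled)
RTT 2: cwnd = 4 MSS (slow start, doubled)
RTT 3: cwnd = 8 MSS (slow start, doubled)
RTT 4: cwnd = 9 MSS (congestion avoidance, +1)
RTT 5: cwnd = 10 MSS (congestion avoidance, +1)
RTT 6: cwnd = 11 MSS (congestion avoidance, +1)
RTT 7: cwnd = 12 MSS (congestion avoidance, +1)
RTT 8: cwnd = 13 MSS (congestion avoidance, +1)

13


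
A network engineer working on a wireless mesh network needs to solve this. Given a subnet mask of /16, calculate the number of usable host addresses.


Given: subnet mask /16
Host bits = 32 - 16 = 16
Total addresses = 2^16 = 65536
Usable hosts = 65536 - 2 (network + broadcast) = 65534

65534


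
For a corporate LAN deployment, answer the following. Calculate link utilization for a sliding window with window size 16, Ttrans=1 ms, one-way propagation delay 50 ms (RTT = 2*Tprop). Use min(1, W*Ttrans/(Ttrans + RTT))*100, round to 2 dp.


Given: W = 16, Ttrans = 1 ms, RTT = 100 ms (= 2 * Tprop, Tprop = 50 ms)
Cycle time = Ttrans + RTT = 1 + 100 = 101 ms (first packet sent until its ACK returns)
W * Ttrans = 16 * 1 = 16 ms of sending per cycle
W * Ttrans / (Ttrans + RTT) = 16 / 101 = 0.158416
U = min(1, 0.158416) = 0.158416
U% = 15.84%

15.84


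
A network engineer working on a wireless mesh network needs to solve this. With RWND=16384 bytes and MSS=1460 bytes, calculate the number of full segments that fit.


Given: RWND = 16384 bytes, MSS = 1460 bytes
Full segments = floor(RWND / MSS)
Full segments = floor(16384 / 1460)
Full segments = floor(11.2219) = 11

11


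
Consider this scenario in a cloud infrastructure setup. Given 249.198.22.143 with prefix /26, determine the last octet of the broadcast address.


Given: IP = 249.198.22.143, prefix = /26
Host bits = 32 - 26 = 6
Network last octet = 143 AND mask = 128
Host part size = 2^6 - 1 = 63
Broadcast last octet = 128 OR 63 = 191

191


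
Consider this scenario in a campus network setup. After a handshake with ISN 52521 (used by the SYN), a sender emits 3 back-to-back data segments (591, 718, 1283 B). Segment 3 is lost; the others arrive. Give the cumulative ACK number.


SYN uses sequence number 52521; first data byte = ISN + 1 = 52522.
Segment 1: SEQ = 52522, len = 591 B, covers [52522, 53112]
Segment 2: SEQ = 53113, len = 718 B, covers [53113, 53830]
Segment 3: SEQ = 53831, len = 1283 B, covers [53831, 55113] [LOST]
In-order data received: bytes [52522, 53830] (segments 1..2).
Segment 3 missing -> gap begins at byte 53831.
Cumulative ACK = next expected in-order byte = 52522 + 591 + 718 = 53831

53831


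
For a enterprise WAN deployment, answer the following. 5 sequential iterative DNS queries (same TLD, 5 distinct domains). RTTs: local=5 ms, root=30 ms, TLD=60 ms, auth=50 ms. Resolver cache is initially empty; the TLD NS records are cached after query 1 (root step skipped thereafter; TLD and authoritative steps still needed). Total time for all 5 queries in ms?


Lookup 1 (cold cache): local + root + TLD + auth = 5 + 30 + 60 + 50 = 145 ms
Lookups 2..5 (TLD NS cached -> skip root; new domain -> still ask TLD and auth): local + TLD + auth = 5 + 60 + 50 = 115 ms each
Remaining 4 lookups: 4 * 115 = 460 ms
Total = 145 + 460 = 605 ms

605


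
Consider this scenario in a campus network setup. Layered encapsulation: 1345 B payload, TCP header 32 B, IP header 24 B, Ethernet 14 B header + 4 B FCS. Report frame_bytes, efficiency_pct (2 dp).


TCP segment = 1345 + 32 = 1377 B
IP packet = 1377 + 24 = 1401 B
Ethernet frame = 1401 + 14 + 4 = 1419 B
Efficiency = app / frame = 1345 / 1419 = 0.947851 = 94.7851% -> 94.79% (2 dp)

1419, 94.79


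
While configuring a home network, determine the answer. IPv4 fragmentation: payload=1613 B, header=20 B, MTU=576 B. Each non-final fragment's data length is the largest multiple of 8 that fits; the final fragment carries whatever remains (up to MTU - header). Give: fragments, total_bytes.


Max data per non-final fragment = floor((MTU - header)/8)*8 = floor((576 - 20)/8)*8 = floor(556/8)*8 = 552 B
Final fragment needs no 8-byte alignment: it can carry up to MTU - header = 556 B
Non-final fragments needed = ceil((payload - 556) / 552) = ceil(1057/552) = ceil(1.9149) = 2
Number of fragments = 2 + 1 = 3
Fragment sizes (data): 2 * 552 B + 509 B (last, 509 <= 556 OK)
Total bytes sent = payload + n_frags * header = 1613 + 3*20 = 1613 + 60 = 1673 B

3, 1673


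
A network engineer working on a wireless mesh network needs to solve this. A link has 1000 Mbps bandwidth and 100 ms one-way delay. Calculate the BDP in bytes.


Given: bandwidth = 1000 Mbps, delay = 100 ms
BDP in bits = 1000 * 10^6 * 100 / 1000
BDP in bits = 100000000
BDP in bytes = 100000000 / 8 = 12500000

12500000


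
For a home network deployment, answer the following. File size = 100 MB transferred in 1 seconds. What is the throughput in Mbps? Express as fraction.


Given: file = 100 MB, time = 1 s
File in Mb = 100 * 8 = 800 Mb
Throughput = 800 / 1 Mbps
Throughput = 800 Mbps

800


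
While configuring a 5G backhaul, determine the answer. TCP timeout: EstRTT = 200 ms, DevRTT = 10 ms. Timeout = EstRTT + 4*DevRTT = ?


Given: EstRTT = 200 ms, DevRTT = 10 ms
Timeout = EstRTT + 4 * DevRTT
4 * DevRTT = 4 * 10 = 40
Timeout = 200 + 40 = 240 ms

240


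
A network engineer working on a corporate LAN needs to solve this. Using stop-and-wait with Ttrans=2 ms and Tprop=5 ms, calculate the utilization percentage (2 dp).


Given: Ttrans = 2 ms, Tprop = 5 ms
RTT = 2 * Tprop = 2 * 5 = 10 ms
U = Ttrans / (Ttrans + RTT)
U = 2 / (2 + 10)
U = 2 / 12 = 0.166667
U% = 16.67%

16.67


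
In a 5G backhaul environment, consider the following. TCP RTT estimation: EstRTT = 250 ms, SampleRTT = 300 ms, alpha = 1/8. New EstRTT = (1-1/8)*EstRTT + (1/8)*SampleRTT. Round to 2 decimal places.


Given: EstRTT = 250 ms, SampleRTT = 300 ms, alpha = 1/8
New EstRTT = (1 - alpha) * EstRTT + alpha * SampleRTT
(7/8) * 250 = 218.75
(1/8) * 300 = 37.5
New EstRTT = 218.75 + 37.5 = 256.25 ms -> 256.25 ms (2 dp)

256.25


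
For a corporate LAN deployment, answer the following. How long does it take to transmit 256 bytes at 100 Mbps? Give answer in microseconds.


Given: packet = 256 bytes, bandwidth = 100 Mbps
Packet in bits = 256 * 8 = 2048 bits
Bandwidth = 100 * 10^6 = 100000000 bps
Time = 2048 / 100000000 seconds
Time in us = 2048 * 10^6 / 100000000 = 20.48

20.48


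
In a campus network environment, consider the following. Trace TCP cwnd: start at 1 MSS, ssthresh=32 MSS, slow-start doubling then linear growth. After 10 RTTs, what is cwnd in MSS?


RTT 0: cwnd = 1 MSS (initial)
RTT 1: cwnd = 2 MSS (slow start, doubled)
RTT 2: cwnd = 4 MSS (slow start, doubled)
RTT 3: cwnd = 8 MSS (slow start, doubled)
RTT 4: cwnd = 16 MSS (slow start, doubled)
RTT 5: cwnd = 32 MSS (slow start, doubled)
RTT 6: cwnd = 33 MSS (congestion avoidance, +1)
RTT 7: cwnd = 34 MSS (congestion avoidance, +1)
RTT 8: cwnd = 35 MSS (congestion avoidance, +1)
RTT 9: cwnd = 36 MSS (congestion avoidance, +1)
RTT 10: cwnd = 37 MSS (congestion avoidance, +1)

37


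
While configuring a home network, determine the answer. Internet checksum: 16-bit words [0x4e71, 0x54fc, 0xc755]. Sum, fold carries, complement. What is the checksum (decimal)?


Given words: [0x4e71, 0x54fc, 0xc755]
Step 1: Sum all words
Raw sum = 20081 + 21756 + 51029 = 92866
Step 2: Fold carry: (27330 + 1) = 27331
One's complement = ~27331 & 0xFFFF = 38204

38204


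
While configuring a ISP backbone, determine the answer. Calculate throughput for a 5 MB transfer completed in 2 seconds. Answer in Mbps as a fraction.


Given: file = 5 MB, time = 2 s
File in Mb = 5 * 8 = 40 Mb
Throughput = 40 / 2 Mbps
Throughput = 20 Mbps

20


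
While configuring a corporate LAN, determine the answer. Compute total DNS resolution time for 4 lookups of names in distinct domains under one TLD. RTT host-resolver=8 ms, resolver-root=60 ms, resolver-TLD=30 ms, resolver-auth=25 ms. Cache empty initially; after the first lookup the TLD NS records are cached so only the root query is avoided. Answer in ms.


Lookup 1 (cold cache): local + root + TLD + auth = 8 + 60 + 30 + 25 = 123 ms
Lookups 2..4 (TLD NS cached -> skip root; new domain -> still ask TLD and auth): local + TLD + auth = 8 + 30 + 25 = 63 ms each
Remaining 3 lookups: 3 * 63 = 189 ms
Total = 123 + 189 = 312 ms

312


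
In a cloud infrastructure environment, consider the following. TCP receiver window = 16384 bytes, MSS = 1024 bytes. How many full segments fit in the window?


Given: RWND = 16384 bytes, MSS = 1024 bytes
Full segments = floor(RWND / MSS)
Full segments = floor(16384 / 1024)
Full segments = floor(16.0) = 16

16


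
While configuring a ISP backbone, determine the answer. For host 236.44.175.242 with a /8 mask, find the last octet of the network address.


Given: IP = 236.44.175.242, prefix = /8
Subnet mask = 255.0.0.0
Last octet of IP: 242
Last octet of mask: 0
Network last octet = 242 AND 0 = 0

0


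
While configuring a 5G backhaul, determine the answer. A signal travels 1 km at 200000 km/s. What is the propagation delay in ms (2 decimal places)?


Given: distance = 1 km, speed = 200000 km/s
Delay = distance / speed = 1 / 200000 seconds
Delay in ms = 1 * 1000 / 200000
Delay = 0.0050 ms
Rounded to 2 dp = 0.01 ms

0.01


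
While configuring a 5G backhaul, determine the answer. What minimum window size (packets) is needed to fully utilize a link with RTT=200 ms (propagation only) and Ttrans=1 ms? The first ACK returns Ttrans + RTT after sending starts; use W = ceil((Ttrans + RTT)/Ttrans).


Given: Ttrans = 1 ms, RTT = 200 ms (= 2 * Tprop, Tprop = 100 ms)
Time until first ACK returns = Ttrans + RTT = 1 + 200 = 201 ms
Need W * Ttrans >= Ttrans + RTT  ->  W >= (Ttrans + RTT) / Ttrans
(Ttrans + RTT) / Ttrans = 201 / 1 = 201
W_min = ceil(201) = 201

201


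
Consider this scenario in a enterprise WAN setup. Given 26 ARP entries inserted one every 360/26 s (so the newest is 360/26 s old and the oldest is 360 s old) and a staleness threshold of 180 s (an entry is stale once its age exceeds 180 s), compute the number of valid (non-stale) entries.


Ages are k * 360/26 s for k = 1..26 (spacing = 13.8462 s).
Entry k is valid iff k * 360/26 <= 180 iff k <= 26 * 180 / 360 = 13.0000
n_valid = floor(13.0000) = 13
(n_stale = 26 - 13 = 13)

13


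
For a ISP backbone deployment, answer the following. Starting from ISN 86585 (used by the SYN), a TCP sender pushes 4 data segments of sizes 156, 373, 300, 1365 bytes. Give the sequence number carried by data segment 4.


The SYN occupies sequence number ISN = 86585, so the first data byte is ISN + 1 = 86586.
SEQ of data segment i = (ISN + 1) + sum of payload sizes of segments 1..i-1.
Segment 1: SEQ = 86586, payload = 156 bytes
Segment 2: SEQ = 86742, payload = 373 bytes
Segment 3: SEQ = 87115, payload = 300 bytes
Segment 4: SEQ = 87415, payload = 1365 bytes
SEQ of segment 4 = 86586 + 156 + 373 + 300 = 87415

87415


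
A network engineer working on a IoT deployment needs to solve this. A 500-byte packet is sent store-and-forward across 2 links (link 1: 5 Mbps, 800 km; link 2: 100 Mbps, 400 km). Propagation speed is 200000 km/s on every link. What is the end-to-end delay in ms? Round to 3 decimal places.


Packet = 500 bytes = 4000 bits. Store-and-forward: sum (t_trans + t_prop) per link.
Link 1: t_trans = 4000/(5*10^6) s = 0.8000 ms; t_prop = 800/200000 s = 4.0000 ms; subtotal = 4.8000 ms
Link 2: t_trans = 4000/(100*10^6) s = 0.0400 ms; t_prop = 400/200000 s = 2.0000 ms; subtotal = 2.0400 ms
End-to-end = 4.8000 + 2.0400 = 6.8400 ms -> 6.840 ms (3 dp)

6.840


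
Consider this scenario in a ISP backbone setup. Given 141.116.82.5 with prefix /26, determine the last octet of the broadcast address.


Given: IP = 141.116.82.5, prefix = /26
Host bits = 32 - 26 = 6
Network last octet = 5 AND mask = 0
Host part size = 2^6 - 1 = 63
Broadcast last octet = 0 OR 63 = 63

63


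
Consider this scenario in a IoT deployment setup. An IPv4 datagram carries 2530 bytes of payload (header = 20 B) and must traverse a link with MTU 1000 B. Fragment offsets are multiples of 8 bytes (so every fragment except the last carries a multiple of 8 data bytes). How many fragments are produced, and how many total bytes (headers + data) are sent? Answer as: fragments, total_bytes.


Max data per non-final fragment = floor((MTU - header)/8)*8 = floor((1000 - 20)/8)*8 = floor(980/8)*8 = 976 B
Final fragment needs no 8-byte alignment: it can carry up to MTU - header = 980 B
Non-final fragments needed = ceil((payload - 980) / 976) = ceil(1550/976) = ceil(1.5881) = 2
Number of fragments = 2 + 1 = 3
Fragment sizes (data): 2 * 976 B + 578 B (last, 578 <= 980 OK)
Total bytes sent = payload + n_frags * header = 2530 + 3*20 = 2530 + 60 = 2590 B

3, 2590


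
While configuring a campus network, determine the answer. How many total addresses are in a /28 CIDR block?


Given: CIDR prefix /28
Host bits = 32 - 28 = 4
Total addresses = 2^4 = 16

16


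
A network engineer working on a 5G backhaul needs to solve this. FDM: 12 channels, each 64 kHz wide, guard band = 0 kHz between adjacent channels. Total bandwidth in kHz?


Given: 12 channels, 64 kHz each, guard = 0 kHz
Channel bandwidth = 12 * 64 = 768 kHz
Guard bands = 11 gaps * 0 kHz = 0 kHz
Total = 768 + 0 = 768 kHz

768


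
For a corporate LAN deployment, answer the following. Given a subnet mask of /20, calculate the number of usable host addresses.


Given: subnet mask /20
Host bits = 32 - 20 = 12
Total addresses = 2^12 = 4096
Usable hosts = 4096 - 2 (network + broadcast) = 4094

4094


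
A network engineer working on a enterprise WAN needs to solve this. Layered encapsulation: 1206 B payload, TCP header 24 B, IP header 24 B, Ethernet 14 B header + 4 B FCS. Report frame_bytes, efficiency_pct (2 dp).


TCP segment = 1206 + 24 = 1230 B
IP packet = 1230 + 24 = 1254 B
Ethernet frame = 1254 + 14 + 4 = 1272 B
Efficiency = app / frame = 1206 / 1272 = 0.948113 = 94.8113% -> 94.81% (2 dp)

1272, 94.81


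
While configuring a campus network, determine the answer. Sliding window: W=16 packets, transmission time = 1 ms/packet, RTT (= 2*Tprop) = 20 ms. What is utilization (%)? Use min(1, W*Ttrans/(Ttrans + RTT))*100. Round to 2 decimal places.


Given: W = 16, Ttrans = 1 ms, RTT = 20 ms (= 2 * Tprop, Tprop = 10 ms)
Cycle time = Ttrans + RTT = 1 + 20 = 21 ms (first packet sent until its ACK returns)
W * Ttrans = 16 * 1 = 16 ms of sending per cycle
W * Ttrans / (Ttrans + RTT) = 16 / 21 = 0.761905
U = min(1, 0.761905) = 0.761905
U% = 76.19%

76.19


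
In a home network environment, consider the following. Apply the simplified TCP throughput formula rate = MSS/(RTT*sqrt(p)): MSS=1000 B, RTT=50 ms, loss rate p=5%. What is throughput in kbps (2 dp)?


Given: MSS = 1000 bytes, RTT = 50 ms, loss = 5%
RTT in seconds = 50 / 1000 = 0.05
Loss rate = 5% = 0.05
sqrt(loss) = sqrt(0.05) = 0.223606797750
Throughput (bytes/s) = 1000 / (0.05 * 0.223606797750) = 89442.7191
Throughput (kbps) = 89442.7191 * 8 / 1000 = 715.541753 -> 715.54 kbps (2 dp)

715.54


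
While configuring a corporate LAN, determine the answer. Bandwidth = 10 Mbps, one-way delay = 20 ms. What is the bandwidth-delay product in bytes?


Given: bandwidth = 10 Mbps, delay = 20 ms
BDP in bits = 10 * 10^6 * 20 / 1000
BDP in bits = 200000
BDP in bytes = 200000 / 8 = 25000

25000


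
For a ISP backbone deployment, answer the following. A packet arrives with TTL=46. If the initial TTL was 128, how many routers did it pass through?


Given: initial TTL = 128, received TTL = 46
Hops = initial TTL - received TTL
Hops = 128 - 46 = 82

82


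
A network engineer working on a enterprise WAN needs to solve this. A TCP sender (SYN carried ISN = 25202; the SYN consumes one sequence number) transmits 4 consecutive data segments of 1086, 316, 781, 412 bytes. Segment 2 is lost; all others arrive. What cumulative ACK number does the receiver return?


SYN uses sequence number 25202; first data byte = ISN + 1 = 25203.
Segment 1: SEQ = 25203, len = 1086 B, covers [25203, 26288]
Segment 2: SEQ = 26289, len = 316 B, covers [26289, 26604] [LOST]
Segment 3: SEQ = 26605, len = 781 B, covers [26605, 27385]
Segment 4: SEQ = 27386, len = 412 B, covers [27386, 27797]
In-order data received: bytes [25203, 26288] (segments 1..1).
Segment 2 missing -> gap begins at byte 26289; later segments buffered out of order.
Cumulative ACK = next expected in-order byte = 25203 + 1086 = 26289

26289


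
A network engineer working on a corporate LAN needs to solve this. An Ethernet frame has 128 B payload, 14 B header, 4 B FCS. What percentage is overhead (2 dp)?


Given: payload = 128 B, header = 14 B, trailer = 4 B
Overhead bytes = header + trailer = 14 + 4 = 18
Total frame = payload + overhead = 128 + 18 = 146
Overhead % = 18 / 146 * 100 = 12.3288% -> 12.33% (2 dp)

12.33


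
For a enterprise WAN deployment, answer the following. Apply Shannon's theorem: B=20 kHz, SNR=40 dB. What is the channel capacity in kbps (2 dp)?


Given: B = 20 kHz, SNR = 40 dB
SNR linear = 10^(40/10) = 10000
1 + SNR = 10001
log2(10001) = 13.2878566418
C = 20 * 1000 * 13.2878566418 = 265757.1328 bps
C = 265.757133 kbps -> 265.76 kbps (2 dp)

265.76


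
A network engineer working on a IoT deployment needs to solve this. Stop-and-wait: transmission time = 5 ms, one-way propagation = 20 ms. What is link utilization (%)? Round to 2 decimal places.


Given: Ttrans = 5 ms, Tprop = 20 ms
RTT = 2 * Tprop = 2 * 20 = 40 ms
U = Ttrans / (Ttrans + RTT)
U = 5 / (5 + 40)
U = 5 / 45 = 0.111111
U% = 11.11%

11.11


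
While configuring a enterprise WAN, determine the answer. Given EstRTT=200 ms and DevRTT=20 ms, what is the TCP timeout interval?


Given: EstRTT = 200 ms, DevRTT = 20 ms
Timeout = EstRTT + 4 * DevRTT
4 * DevRTT = 4 * 20 = 80
Timeout = 200 + 80 = 280 ms

280


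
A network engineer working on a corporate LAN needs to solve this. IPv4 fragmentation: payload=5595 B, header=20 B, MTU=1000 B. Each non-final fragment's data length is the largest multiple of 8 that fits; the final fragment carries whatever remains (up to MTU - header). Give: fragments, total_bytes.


Max data per non-final fragment = floor((MTU - header)/8)*8 = floor((1000 - 20)/8)*8 = floor(980/8)*8 = 976 B
Final fragment needs no 8-byte alignment: it can carry up to MTU - header = 980 B
Non-final fragments needed = ceil((payload - 980) / 976) = ceil(4615/976) = ceil(4.7285) = 5
Number of fragments = 5 + 1 = 6
Fragment sizes (data): 5 * 976 B + 715 B (last, 715 <= 980 OK)
Total bytes sent = payload + n_frags * header = 5595 + 6*20 = 5595 + 120 = 5715 B

6, 5715


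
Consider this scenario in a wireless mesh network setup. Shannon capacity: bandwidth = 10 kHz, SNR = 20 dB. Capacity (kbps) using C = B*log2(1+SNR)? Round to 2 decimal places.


Given: B = 10 kHz, SNR = 20 dB
SNR linear = 10^(20/10) = 100
1 + SNR = 101
log2(101) = 6.6582114828
C = 10 * 1000 * 6.6582114828 = 66582.1148 bps
C = 66.582115 kbps -> 66.58 kbps (2 dp)

66.58


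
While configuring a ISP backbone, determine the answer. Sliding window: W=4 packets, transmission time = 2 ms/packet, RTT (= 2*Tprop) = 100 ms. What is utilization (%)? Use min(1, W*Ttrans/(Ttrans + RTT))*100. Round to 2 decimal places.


Given: W = 4, Ttrans = 2 ms, RTT = 100 ms (= 2 * Tprop, Tprop = 50 ms)
Cycle time = Ttrans + RTT = 2 + 100 = 102 ms (first packet sent until its ACK returns)
W * Ttrans = 4 * 2 = 8 ms of sending per cycle
W * Ttrans / (Ttrans + RTT) = 8 / 102 = 0.078431
U = min(1, 0.078431) = 0.078431
U% = 7.84%

7.84


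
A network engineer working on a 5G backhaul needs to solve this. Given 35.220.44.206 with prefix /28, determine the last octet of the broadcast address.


Given: IP = 35.220.44.206, prefix = /28
Host bits = 32 - 28 = 4
Network last octet = 206 AND mask = 192
Host part size = 2^4 - 1 = 15
Broadcast last octet = 192 OR 15 = 207

207


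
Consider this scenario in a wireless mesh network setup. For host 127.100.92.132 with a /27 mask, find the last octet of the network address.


Given: IP = 127.100.92.132, prefix = /27
Subnet mask = 255.255.255.224
Last octet of IP: 132
Last octet of mask: 224
Network last octet = 132 AND 224 = 128

128


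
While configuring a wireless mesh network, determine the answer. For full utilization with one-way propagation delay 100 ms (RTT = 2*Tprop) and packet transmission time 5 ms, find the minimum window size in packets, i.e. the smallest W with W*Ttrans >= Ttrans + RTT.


Given: Ttrans = 5 ms, RTT = 200 ms (= 2 * Tprop, Tprop = 100 ms)
Time until first ACK returns = Ttrans + RTT = 5 + 200 = 205 ms
Need W * Ttrans >= Ttrans + RTT  ->  W >= (Ttrans + RTT) / Ttrans
(Ttrans + RTT) / Ttrans = 205 / 5 = 41
W_min = ceil(41) = 41

41


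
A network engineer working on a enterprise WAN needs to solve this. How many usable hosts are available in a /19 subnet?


Given: subnet mask /19
Host bits = 32 - 19 = 13
Total addresses = 2^13 = 8192
Usable hosts = 8192 - 2 (network + broadcast) = 8190

8190


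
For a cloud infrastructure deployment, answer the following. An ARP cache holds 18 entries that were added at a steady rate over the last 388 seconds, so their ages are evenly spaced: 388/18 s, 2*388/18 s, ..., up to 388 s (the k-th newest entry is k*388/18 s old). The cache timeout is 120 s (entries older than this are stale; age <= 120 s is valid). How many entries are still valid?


Ages are k * 388/18 s for k = 1..18 (spacing = 21.5556 s).
Entry k is valid iff k * 388/18 <= 120 iff k <= 18 * 120 / 388 = 5.5670
n_valid = floor(5.5670) = 5
(n_stale = 18 - 5 = 13)

5


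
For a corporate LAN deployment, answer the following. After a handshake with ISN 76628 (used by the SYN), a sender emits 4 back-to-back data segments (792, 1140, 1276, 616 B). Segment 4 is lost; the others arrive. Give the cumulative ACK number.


SYN uses sequence number 76628; first data byte = ISN + 1 = 76629.
Segment 1: SEQ = 76629, len = 792 B, covers [76629, 77420]
Segment 2: SEQ = 77421, len = 1140 B, covers [77421, 78560]
Segment 3: SEQ = 78561, len = 1276 B, covers [78561, 79836]
Segment 4: SEQ = 79837, len = 616 B, covers [79837, 80452] [LOST]
In-order data received: bytes [76629, 79836] (segments 1..3).
Segment 4 missing -> gap begins at byte 79837.
Cumulative ACK = next expected in-order byte = 76629 + 792 + 1140 + 1276 = 79837

79837


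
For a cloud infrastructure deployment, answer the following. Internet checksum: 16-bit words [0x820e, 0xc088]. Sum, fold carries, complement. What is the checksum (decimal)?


Given words: [0x820e, 0xc088]
Step 1: Sum all words
Raw sum = 33294 + 49288 = 82582
Step 2: Fold carry: (17046 + 1) = 17047
One's complement = ~17047 & 0xFFFF = 48488

48488
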